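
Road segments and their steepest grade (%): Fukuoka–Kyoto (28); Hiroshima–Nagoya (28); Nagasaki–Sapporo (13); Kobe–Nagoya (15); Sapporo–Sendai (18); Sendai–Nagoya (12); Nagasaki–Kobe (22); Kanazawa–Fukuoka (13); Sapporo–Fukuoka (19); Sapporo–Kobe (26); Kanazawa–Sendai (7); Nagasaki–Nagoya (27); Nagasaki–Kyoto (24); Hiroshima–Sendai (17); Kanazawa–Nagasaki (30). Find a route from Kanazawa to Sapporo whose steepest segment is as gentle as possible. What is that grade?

Some routes from Kanazawa to Sapporo:
Kanazawa-Sendai-Nagoya-Kobe-Nagasaki-Sapporo: max(7, 12, 15, 22, 13) = 22
Kanazawa-Fukuoka-Sapporo: max(13, 19) = 19
Kanazawa-Sendai-Sapporo: max(7, 18) = 18
The minimum achievable maximum is 18%.

18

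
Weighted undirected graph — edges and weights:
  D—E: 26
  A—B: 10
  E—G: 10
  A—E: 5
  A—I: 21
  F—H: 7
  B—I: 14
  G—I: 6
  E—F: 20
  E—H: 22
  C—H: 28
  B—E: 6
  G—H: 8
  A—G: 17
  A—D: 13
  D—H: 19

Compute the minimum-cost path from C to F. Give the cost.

35

Some routes from C to F:
C → H → G → E → F: 28 + 8 + 10 + 20 = 66
C → H → G → I → B → E → F: 28 + 8 + 6 + 14 + 6 + 20 = 82
C → H → G → A → E → F: 28 + 8 + 17 + 5 + 20 = 78
C → H → E → F: 28 + 22 + 20 = 70
C → H → D → A → E → F: 28 + 19 + 13 + 5 + 20 = 85
C → H → F: 28 + 7 = 35
The minimum is 35.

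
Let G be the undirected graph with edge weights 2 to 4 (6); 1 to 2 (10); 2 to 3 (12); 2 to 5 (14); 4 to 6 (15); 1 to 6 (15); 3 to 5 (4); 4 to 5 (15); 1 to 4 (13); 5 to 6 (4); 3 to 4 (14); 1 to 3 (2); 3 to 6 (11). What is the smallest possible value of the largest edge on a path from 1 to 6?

Some routes from 1 to 6:
1 - 3 - 5 - 6: max(2, 4, 4) = 4
1 - 2 - 3 - 5 - 6: max(10, 12, 4, 4) = 12
1 - 3 - 6: max(2, 11) = 11
Smallest bottleneck: 4.

4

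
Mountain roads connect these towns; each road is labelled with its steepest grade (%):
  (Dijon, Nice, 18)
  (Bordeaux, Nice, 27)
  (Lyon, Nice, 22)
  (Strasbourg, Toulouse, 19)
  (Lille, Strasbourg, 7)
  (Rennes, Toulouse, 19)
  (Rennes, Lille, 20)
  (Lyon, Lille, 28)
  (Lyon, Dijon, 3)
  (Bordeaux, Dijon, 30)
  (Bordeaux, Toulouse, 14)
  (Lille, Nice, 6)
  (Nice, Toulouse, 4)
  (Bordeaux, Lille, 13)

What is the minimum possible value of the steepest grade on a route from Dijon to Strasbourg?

Checking several routes:
Dijon -> Nice -> Toulouse -> Bordeaux -> Lille -> Strasbourg: max(18, 4, 14, 13, 7) = 18
Dijon -> Nice -> Toulouse -> Strasbourg: max(18, 4, 19) = 19
Dijon -> Nice -> Lille -> Strasbourg: max(18, 6, 7) = 18
The minimum achievable maximum is 18%.

18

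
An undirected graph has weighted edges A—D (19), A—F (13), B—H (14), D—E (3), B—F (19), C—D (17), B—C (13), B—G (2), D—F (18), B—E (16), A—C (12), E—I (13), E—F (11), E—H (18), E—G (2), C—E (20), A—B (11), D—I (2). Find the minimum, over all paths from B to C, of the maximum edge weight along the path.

12

Comparing a few candidate routes:
B → E → F → A → C: max(16, 11, 13, 12) = 16
B → C: max(13) = 13
B → G → E → F → A → C: max(2, 2, 11, 13, 12) = 13
B → A → C: max(11, 12) = 12
B → G → E → D → C: max(2, 2, 3, 17) = 17
B → G → E → I → D → C: max(2, 2, 13, 2, 17) = 17
Smallest bottleneck: 12.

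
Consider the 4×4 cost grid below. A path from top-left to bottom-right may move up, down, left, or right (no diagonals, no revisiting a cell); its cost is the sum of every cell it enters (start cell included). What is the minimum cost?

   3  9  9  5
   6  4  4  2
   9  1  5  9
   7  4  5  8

31

Path [0,0]→[1,0]→[1,1]→[2,1]→[3,1]→[3,2]→[3,3]: 3 + 6 + 4 + 1 + 4 + 5 + 8 = 31.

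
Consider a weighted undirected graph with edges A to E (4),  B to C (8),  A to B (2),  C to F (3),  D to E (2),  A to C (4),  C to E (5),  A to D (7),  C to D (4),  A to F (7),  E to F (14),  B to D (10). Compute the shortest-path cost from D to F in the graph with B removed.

Comparing a few candidate routes:
D-E-C-F: 2 + 5 + 3 = 10
D-E-A-F: 2 + 4 + 7 = 13
D-C-F: 4 + 3 = 7
Best route has total 7.

7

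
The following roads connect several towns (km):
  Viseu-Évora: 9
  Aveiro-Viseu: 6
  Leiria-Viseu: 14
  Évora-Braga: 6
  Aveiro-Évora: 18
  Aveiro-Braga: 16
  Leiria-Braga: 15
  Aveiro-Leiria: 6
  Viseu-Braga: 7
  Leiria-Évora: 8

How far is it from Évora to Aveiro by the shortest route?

14

Some routes from Évora to Aveiro:
Évora→Leiria→Aveiro: 8 + 6 = 14
Évora→Viseu→Aveiro: 9 + 6 = 15
Évora→Aveiro: 18
The minimum is 14 km.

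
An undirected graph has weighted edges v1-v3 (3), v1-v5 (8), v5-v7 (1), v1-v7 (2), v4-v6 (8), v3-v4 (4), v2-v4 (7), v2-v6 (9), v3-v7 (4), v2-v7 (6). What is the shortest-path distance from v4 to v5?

A few of the v4→v5 routes:
v4→v2→v7→v5: 7 + 6 + 1 = 14
v4→v3→v7→v5: 4 + 4 + 1 = 9
v4→v3→v1→v7→v5: 4 + 3 + 2 + 1 = 10
Shortest: 9.

9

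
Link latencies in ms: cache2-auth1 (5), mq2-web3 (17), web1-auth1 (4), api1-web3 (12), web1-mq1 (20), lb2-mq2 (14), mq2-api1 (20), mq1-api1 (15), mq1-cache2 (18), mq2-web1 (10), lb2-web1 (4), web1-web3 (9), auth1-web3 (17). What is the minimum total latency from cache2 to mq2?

19

Some routes from cache2 to mq2:
cache2→auth1→web1→web3→mq2: 5 + 4 + 9 + 17 = 35
cache2→auth1→web1→lb2→mq2: 5 + 4 + 4 + 14 = 27
cache2→auth1→web1→mq2: 5 + 4 + 10 = 19
Best route has total 19 ms.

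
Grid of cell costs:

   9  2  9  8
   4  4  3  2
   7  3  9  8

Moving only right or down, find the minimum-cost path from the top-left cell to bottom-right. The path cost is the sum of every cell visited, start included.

Best path: (0,0) (0,1) (1,1) (1,2) (1,3) (2,3)
Cost: 9 + 2 + 4 + 3 + 2 + 8 = 28
For comparison, the top-then-right route costs 38.

28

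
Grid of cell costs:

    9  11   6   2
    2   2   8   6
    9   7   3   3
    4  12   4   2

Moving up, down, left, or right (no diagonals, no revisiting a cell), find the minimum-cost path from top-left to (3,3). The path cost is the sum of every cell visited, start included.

28

Best path: r0c0→r1c0→r1c1→r2c1→r2c2→r2c3→r3c3
Cost: 9 + 2 + 2 + 7 + 3 + 3 + 2 = 28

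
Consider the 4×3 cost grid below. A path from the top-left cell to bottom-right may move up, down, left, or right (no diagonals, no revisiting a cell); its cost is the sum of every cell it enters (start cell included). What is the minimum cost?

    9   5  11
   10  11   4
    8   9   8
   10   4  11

Take r0c0→r0c1→r0c2→r1c2→r2c2→r3c2 for a total of 9 + 5 + 11 + 4 + 8 + 11 = 48.

48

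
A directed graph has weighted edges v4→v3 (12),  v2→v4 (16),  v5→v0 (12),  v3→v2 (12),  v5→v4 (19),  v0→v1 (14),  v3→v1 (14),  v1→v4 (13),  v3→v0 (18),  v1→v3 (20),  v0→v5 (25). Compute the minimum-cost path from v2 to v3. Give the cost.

Paths from v2 to v3:
v2→v4→v3: 16 + 12 = 28
The minimum is 28.

28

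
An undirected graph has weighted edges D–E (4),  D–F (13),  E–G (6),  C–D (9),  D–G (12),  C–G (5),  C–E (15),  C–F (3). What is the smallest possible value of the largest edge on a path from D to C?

6

Checking several routes:
D -> C: max(9) = 9
D -> E -> G -> C: max(4, 6, 5) = 6
D -> F -> C: max(13, 3) = 13
D -> G -> C: max(12, 5) = 12
The minimum achievable maximum is 6.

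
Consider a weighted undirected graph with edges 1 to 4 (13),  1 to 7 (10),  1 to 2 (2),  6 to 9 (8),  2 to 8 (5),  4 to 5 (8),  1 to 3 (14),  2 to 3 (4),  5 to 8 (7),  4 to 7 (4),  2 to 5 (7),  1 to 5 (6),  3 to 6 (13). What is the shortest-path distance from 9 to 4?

40

Checking several routes:
9-6-3-2-1-4: 8 + 13 + 4 + 2 + 13 = 40
9-6-3-2-1-5-4: 8 + 13 + 4 + 2 + 6 + 8 = 41
9-6-3-2-5-4: 8 + 13 + 4 + 7 + 8 = 40
The minimum is 40.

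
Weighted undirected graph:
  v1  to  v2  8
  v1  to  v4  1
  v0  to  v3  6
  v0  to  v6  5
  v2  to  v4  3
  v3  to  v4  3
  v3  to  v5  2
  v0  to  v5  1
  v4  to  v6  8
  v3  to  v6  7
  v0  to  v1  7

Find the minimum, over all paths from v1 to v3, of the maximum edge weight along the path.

Some routes from v1 to v3:
v1→v0→v6→v3: max(7, 5, 7) = 7
v1→v0→v5→v3: max(7, 1, 2) = 7
v1→v4→v6→v3: max(1, 8, 7) = 8
v1→v4→v3: max(1, 3) = 3
v1→v0→v3: max(7, 6) = 7
The minimum achievable maximum is 3.

3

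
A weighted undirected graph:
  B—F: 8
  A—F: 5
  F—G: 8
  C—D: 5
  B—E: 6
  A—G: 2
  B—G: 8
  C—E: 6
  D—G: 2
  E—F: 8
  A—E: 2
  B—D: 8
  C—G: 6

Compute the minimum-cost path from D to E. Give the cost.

Checking several routes:
D -> B -> E: 8 + 6 = 14
D -> G -> C -> E: 2 + 6 + 6 = 14
D -> C -> G -> A -> E: 5 + 6 + 2 + 2 = 15
D -> G -> A -> E: 2 + 2 + 2 = 6
D -> C -> E: 5 + 6 = 11
Best route has total 6.

6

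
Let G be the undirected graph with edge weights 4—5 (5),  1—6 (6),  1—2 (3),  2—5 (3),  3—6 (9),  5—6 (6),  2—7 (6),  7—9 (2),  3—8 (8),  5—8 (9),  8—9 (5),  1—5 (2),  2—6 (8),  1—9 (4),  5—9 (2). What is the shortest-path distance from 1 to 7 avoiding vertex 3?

Comparing a few candidate routes:
1 - 9 - 7: 4 + 2 = 6
1 - 2 - 7: 3 + 6 = 9
1 - 2 - 5 - 9 - 7: 3 + 3 + 2 + 2 = 10
1 - 5 - 9 - 7: 2 + 2 + 2 = 6
The minimum is 6.

6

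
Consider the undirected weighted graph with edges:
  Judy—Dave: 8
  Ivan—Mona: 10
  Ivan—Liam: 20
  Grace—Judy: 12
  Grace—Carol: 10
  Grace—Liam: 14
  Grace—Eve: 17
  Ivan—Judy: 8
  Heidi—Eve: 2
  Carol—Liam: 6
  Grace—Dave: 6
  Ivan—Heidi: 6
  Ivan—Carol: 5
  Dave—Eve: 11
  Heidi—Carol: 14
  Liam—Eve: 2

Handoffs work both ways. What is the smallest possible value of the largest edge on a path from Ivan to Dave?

8

Checking several routes:
Ivan -> Judy -> Dave: max(8, 8) = 8
Ivan -> Carol -> Grace -> Dave: max(5, 10, 6) = 10
Ivan -> Heidi -> Eve -> Dave: max(6, 2, 11) = 11
Ivan -> Heidi -> Eve -> Liam -> Carol -> Grace -> Dave: max(6, 2, 2, 6, 10, 6) = 10
The minimum achievable maximum is 8.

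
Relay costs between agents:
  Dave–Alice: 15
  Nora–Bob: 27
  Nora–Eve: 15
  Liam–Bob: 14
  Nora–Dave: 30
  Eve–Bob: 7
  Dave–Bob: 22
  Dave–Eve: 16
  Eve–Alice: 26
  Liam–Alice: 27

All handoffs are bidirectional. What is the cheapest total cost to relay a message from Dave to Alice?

15

A few of the Dave→Alice routes:
Dave → Bob → Eve → Alice: 22 + 7 + 26 = 55
Dave → Alice: 15
Dave → Eve → Alice: 16 + 26 = 42
The minimum is 15.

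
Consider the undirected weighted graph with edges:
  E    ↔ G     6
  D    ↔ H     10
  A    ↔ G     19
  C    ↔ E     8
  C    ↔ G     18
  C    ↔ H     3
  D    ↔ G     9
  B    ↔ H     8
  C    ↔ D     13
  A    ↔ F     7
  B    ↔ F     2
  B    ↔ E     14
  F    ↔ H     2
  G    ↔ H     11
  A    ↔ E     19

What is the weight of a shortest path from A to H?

9

A few of the A→H routes:
A - F - B - H: 7 + 2 + 8 = 17
A - E - C - H: 19 + 8 + 3 = 30
A - F - H: 7 + 2 = 9
A - F - B - E - C - H: 7 + 2 + 14 + 8 + 3 = 34
A - G - H: 19 + 11 = 30
The minimum is 9.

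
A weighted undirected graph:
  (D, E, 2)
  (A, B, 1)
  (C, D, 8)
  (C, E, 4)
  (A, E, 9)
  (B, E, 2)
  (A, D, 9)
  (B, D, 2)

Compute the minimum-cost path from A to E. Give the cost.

3

A few of the A→E routes:
A→B→E: 1 + 2 = 3
A→B→D→E: 1 + 2 + 2 = 5
A→E: 9
A→D→E: 9 + 2 = 11
Shortest: 3.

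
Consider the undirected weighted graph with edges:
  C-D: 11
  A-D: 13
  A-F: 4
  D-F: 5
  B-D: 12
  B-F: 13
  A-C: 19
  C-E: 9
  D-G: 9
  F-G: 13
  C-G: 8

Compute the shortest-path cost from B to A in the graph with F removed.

Paths from B to A avoiding F:
B -> D -> G -> C -> A: 12 + 9 + 8 + 19 = 48
B -> D -> C -> A: 12 + 11 + 19 = 42
B -> D -> A: 12 + 13 = 25
Best route has total 25.

25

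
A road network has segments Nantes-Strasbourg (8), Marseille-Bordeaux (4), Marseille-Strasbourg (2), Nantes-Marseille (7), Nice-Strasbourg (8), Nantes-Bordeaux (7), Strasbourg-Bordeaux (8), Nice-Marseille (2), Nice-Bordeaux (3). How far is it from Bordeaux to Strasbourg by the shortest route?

6

A few of the Bordeaux→Strasbourg routes:
Bordeaux - Marseille - Nice - Strasbourg: 4 + 2 + 8 = 14
Bordeaux - Nice - Marseille - Strasbourg: 3 + 2 + 2 = 7
Bordeaux - Marseille - Strasbourg: 4 + 2 = 6
Bordeaux - Nice - Strasbourg: 3 + 8 = 11
Bordeaux - Nantes - Strasbourg: 7 + 8 = 15
Bordeaux - Strasbourg: 8
Shortest: 6 km.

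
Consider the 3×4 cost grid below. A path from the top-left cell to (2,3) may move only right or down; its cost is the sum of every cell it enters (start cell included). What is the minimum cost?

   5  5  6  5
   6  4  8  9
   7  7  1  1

23

Take [0,0] → [0,1] → [1,1] → [2,1] → [2,2] → [2,3] for a total of 5 + 5 + 4 + 7 + 1 + 1 = 23.
(Top row then right column would cost 31.)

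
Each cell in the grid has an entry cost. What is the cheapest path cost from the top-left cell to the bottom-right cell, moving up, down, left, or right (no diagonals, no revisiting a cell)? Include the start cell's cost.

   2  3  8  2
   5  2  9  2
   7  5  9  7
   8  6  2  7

One optimal route is [0,0] → [0,1] → [1,1] → [2,1] → [3,1] → [3,2] → [3,3].
Its cost is 2 + 3 + 2 + 5 + 6 + 2 + 7 = 27.

27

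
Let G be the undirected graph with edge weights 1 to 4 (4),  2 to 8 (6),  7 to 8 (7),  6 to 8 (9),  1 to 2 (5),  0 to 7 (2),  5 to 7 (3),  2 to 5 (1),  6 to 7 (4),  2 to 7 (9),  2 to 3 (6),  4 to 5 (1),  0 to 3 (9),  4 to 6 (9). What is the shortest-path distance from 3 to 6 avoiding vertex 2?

Paths from 3 to 6 avoiding 2:
3 → 0 → 7 → 6: 9 + 2 + 4 = 15
3 → 0 → 7 → 8 → 6: 9 + 2 + 7 + 9 = 27
3 → 0 → 7 → 5 → 4 → 6: 9 + 2 + 3 + 1 + 9 = 24
Shortest: 15.

15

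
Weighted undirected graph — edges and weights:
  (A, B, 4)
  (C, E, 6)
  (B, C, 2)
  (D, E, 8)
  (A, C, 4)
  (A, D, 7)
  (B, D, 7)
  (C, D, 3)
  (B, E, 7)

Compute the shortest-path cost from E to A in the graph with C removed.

11

A few of the E→A routes:
E → D → A: 8 + 7 = 15
E → B → A: 7 + 4 = 11
E → D → B → A: 8 + 7 + 4 = 19
Shortest: 11.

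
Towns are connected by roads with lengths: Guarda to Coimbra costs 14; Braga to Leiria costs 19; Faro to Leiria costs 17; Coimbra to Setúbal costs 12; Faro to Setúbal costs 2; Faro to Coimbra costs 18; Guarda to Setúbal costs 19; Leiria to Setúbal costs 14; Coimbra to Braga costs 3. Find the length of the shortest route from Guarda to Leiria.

33

Comparing a few candidate routes:
Guarda → Setúbal → Leiria: 19 + 14 = 33
Guarda → Coimbra → Braga → Leiria: 14 + 3 + 19 = 36
Guarda → Coimbra → Setúbal → Faro → Leiria: 14 + 12 + 2 + 17 = 45
Guarda → Setúbal → Faro → Leiria: 19 + 2 + 17 = 38
Guarda → Coimbra → Faro → Setúbal → Leiria: 14 + 18 + 2 + 14 = 48
Guarda → Coimbra → Setúbal → Leiria: 14 + 12 + 14 = 40
Shortest: 33.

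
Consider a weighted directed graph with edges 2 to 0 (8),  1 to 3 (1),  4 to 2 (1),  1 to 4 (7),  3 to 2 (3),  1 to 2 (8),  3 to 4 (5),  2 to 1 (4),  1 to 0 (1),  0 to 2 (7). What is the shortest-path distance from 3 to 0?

Checking several routes:
3→2→1→0: 3 + 4 + 1 = 8
3→4→2→1→0: 5 + 1 + 4 + 1 = 11
3→2→0: 3 + 8 = 11
Shortest: 8.

8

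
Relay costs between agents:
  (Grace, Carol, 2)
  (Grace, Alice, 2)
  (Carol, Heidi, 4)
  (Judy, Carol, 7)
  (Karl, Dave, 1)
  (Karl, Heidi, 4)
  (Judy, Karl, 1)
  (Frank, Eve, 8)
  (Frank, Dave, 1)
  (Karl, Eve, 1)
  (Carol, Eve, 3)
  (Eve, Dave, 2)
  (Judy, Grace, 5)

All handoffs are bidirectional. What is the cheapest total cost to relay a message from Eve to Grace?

Some routes from Eve to Grace:
Eve - Dave - Karl - Judy - Grace: 2 + 1 + 1 + 5 = 9
Eve - Karl - Judy - Grace: 1 + 1 + 5 = 7
Eve - Carol - Grace: 3 + 2 = 5
The minimum is 5.

5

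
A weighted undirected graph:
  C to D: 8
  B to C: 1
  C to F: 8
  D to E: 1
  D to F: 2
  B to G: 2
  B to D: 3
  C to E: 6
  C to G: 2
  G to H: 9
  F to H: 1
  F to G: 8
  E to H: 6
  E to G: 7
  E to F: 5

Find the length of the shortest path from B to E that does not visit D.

7

A few of the B→E routes:
B-G-E: 2 + 7 = 9
B-C-E: 1 + 6 = 7
B-G-C-E: 2 + 2 + 6 = 10
Best route has total 7.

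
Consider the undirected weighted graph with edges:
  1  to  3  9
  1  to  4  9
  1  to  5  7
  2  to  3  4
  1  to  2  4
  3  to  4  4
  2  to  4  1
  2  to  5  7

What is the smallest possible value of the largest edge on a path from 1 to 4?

4

Comparing a few candidate routes:
1 - 5 - 2 - 4: max(7, 7, 1) = 7
1 - 2 - 3 - 4: max(4, 4, 4) = 4
1 - 2 - 4: max(4, 1) = 4
The minimum achievable maximum is 4.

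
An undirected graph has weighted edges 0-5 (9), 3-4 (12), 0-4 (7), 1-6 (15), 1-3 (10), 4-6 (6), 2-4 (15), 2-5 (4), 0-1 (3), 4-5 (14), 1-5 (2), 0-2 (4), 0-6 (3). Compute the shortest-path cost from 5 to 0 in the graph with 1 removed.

A few of the 5→0 routes:
5 - 2 - 0: 4 + 4 = 8
5 - 4 - 6 - 0: 14 + 6 + 3 = 23
5 - 0: 9
5 - 4 - 0: 14 + 7 = 21
Shortest: 8.

8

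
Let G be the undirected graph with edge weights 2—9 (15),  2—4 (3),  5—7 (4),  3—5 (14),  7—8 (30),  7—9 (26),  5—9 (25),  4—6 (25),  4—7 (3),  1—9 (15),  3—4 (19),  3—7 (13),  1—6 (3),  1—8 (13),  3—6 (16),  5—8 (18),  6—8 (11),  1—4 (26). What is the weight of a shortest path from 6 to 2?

28

A few of the 6→2 routes:
6 -> 3 -> 4 -> 2: 16 + 19 + 3 = 38
6 -> 8 -> 5 -> 7 -> 4 -> 2: 11 + 18 + 4 + 3 + 3 = 39
6 -> 1 -> 4 -> 2: 3 + 26 + 3 = 32
6 -> 4 -> 2: 25 + 3 = 28
6 -> 1 -> 9 -> 2: 3 + 15 + 15 = 33
6 -> 3 -> 7 -> 4 -> 2: 16 + 13 + 3 + 3 = 35
Shortest: 28.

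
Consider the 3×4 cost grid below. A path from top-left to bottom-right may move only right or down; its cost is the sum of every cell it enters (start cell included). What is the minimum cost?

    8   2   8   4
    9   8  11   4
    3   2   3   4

Cheapest: [0,0]→[0,1]→[1,1]→[2,1]→[2,2]→[2,3]
  8 + 2 + 8 + 2 + 3 + 4 = 27

27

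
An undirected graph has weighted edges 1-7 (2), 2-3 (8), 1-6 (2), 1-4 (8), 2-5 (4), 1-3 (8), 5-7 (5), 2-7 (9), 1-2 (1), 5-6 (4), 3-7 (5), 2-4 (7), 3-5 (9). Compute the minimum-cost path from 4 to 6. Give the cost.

10

A few of the 4→6 routes:
4 - 1 - 6: 8 + 2 = 10
4 - 2 - 1 - 6: 7 + 1 + 2 = 10
4 - 1 - 2 - 5 - 6: 8 + 1 + 4 + 4 = 17
4 - 2 - 5 - 6: 7 + 4 + 4 = 15
4 - 2 - 1 - 7 - 5 - 6: 7 + 1 + 2 + 5 + 4 = 19
Best route has total 10.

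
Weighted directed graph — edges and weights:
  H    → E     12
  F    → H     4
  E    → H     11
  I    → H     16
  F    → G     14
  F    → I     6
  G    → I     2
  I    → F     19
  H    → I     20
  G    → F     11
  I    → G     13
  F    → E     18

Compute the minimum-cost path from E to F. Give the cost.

Paths from E to F:
E -> H -> I -> F: 11 + 20 + 19 = 50
E -> H -> I -> G -> F: 11 + 20 + 13 + 11 = 55
Best route has total 50.

50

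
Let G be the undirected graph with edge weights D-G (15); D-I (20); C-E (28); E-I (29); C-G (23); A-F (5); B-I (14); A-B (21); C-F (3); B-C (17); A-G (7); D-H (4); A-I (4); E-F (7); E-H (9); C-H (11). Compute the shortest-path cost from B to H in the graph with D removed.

28

Some routes from B to H avoiding D:
B -> I -> A -> F -> C -> H: 14 + 4 + 5 + 3 + 11 = 37
B -> C -> F -> E -> H: 17 + 3 + 7 + 9 = 36
B -> C -> H: 17 + 11 = 28
Shortest: 28.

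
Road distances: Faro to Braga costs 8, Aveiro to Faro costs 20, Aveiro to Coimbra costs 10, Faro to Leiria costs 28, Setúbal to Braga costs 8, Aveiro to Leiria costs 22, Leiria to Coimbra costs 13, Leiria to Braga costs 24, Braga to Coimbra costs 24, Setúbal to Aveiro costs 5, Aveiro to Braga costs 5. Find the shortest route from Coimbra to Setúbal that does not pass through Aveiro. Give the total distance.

32

Routes from Coimbra to Setúbal avoiding Aveiro:
Coimbra-Leiria-Faro-Braga-Setúbal: 13 + 28 + 8 + 8 = 57
Coimbra-Braga-Setúbal: 24 + 8 = 32
Coimbra-Leiria-Braga-Setúbal: 13 + 24 + 8 = 45
Best route has total 32.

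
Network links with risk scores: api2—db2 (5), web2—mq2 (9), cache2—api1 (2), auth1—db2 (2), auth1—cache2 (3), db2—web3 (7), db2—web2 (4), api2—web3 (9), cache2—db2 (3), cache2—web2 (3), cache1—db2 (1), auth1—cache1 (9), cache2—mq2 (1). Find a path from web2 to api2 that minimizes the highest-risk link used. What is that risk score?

Checking several routes:
web2 -> cache2 -> auth1 -> db2 -> api2: max(3, 3, 2, 5) = 5
web2 -> mq2 -> cache2 -> db2 -> web3 -> api2: max(9, 1, 3, 7, 9) = 9
web2 -> mq2 -> cache2 -> db2 -> api2: max(9, 1, 3, 5) = 9
web2 -> db2 -> api2: max(4, 5) = 5
web2 -> cache2 -> db2 -> api2: max(3, 3, 5) = 5
web2 -> mq2 -> cache2 -> auth1 -> cache1 -> db2 -> web3 -> api2: max(9, 1, 3, 9, 1, 7, 9) = 9
Best route has worst link 5.

5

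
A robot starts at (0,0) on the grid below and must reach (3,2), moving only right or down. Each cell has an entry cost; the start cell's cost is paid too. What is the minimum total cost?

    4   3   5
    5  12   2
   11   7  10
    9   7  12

36

Take [0,0]→[0,1]→[0,2]→[1,2]→[2,2]→[3,2] for a total of 4 + 3 + 5 + 2 + 10 + 12 = 36.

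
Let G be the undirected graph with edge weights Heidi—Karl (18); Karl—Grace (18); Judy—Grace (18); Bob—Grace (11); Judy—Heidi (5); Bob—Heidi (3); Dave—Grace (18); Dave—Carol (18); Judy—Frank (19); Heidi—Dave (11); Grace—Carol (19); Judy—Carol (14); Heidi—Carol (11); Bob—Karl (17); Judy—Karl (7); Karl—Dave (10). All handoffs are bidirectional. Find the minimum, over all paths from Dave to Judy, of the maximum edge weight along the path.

Checking several routes:
Dave-Heidi-Judy: max(11, 5) = 11
Dave-Heidi-Carol-Judy: max(11, 11, 14) = 14
Dave-Karl-Judy: max(10, 7) = 10
Best route has worst link 10.

10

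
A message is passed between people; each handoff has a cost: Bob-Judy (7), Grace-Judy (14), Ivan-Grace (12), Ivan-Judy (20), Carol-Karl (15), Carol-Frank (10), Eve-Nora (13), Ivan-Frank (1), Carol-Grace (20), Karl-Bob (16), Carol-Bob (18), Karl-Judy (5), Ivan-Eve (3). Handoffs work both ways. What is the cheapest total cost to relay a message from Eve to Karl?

28

Checking several routes:
Eve-Ivan-Frank-Carol-Karl: 3 + 1 + 10 + 15 = 29
Eve-Ivan-Grace-Judy-Karl: 3 + 12 + 14 + 5 = 34
Eve-Ivan-Judy-Karl: 3 + 20 + 5 = 28
Eve-Ivan-Frank-Carol-Bob-Judy-Karl: 3 + 1 + 10 + 18 + 7 + 5 = 44
Shortest: 28.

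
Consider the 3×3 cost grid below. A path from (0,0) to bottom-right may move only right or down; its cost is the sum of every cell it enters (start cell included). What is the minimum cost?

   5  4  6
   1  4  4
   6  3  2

15

Cheapest: (0,0) -> (1,0) -> (1,1) -> (2,1) -> (2,2)
  5 + 1 + 4 + 3 + 2 = 15
(Top row then right column would cost 21.)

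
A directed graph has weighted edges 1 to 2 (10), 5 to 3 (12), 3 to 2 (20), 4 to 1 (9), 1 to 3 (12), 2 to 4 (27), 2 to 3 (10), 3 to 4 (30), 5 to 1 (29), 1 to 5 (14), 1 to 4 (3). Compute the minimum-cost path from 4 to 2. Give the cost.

19

Paths from 4 to 2:
4-1-3-2: 9 + 12 + 20 = 41
4-1-2: 9 + 10 = 19
4-1-5-3-2: 9 + 14 + 12 + 20 = 55
The minimum is 19.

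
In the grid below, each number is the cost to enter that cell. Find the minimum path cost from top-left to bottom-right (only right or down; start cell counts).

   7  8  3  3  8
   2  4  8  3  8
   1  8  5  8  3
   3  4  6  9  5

Path (0,0) (1,0) (2,0) (3,0) (3,1) (3,2) (3,3) (3,4): 7 + 2 + 1 + 3 + 4 + 6 + 9 + 5 = 37.
For comparison, the top-then-right route costs 45.

37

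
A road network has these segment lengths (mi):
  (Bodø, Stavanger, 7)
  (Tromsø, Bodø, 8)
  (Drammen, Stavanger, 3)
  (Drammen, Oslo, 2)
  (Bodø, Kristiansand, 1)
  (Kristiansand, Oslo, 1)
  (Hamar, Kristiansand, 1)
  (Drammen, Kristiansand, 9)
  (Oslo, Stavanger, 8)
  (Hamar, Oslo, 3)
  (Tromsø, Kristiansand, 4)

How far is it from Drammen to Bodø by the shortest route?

Comparing a few candidate routes:
Drammen-Oslo-Hamar-Kristiansand-Bodø: 2 + 3 + 1 + 1 = 7
Drammen-Oslo-Kristiansand-Tromsø-Bodø: 2 + 1 + 4 + 8 = 15
Drammen-Stavanger-Bodø: 3 + 7 = 10
Drammen-Stavanger-Oslo-Kristiansand-Bodø: 3 + 8 + 1 + 1 = 13
Drammen-Oslo-Kristiansand-Bodø: 2 + 1 + 1 = 4
Drammen-Kristiansand-Bodø: 9 + 1 = 10
Best route has total 4 mi.

4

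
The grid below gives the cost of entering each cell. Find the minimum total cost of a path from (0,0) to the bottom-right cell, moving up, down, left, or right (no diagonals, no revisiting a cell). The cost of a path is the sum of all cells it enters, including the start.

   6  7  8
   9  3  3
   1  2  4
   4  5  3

25

Path (0,0) -> (0,1) -> (1,1) -> (2,1) -> (2,2) -> (3,2): 6 + 7 + 3 + 2 + 4 + 3 = 25.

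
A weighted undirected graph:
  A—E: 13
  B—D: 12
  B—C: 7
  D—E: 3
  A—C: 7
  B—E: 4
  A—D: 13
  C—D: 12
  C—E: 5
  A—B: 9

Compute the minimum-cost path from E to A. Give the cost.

12

Comparing a few candidate routes:
E→C→A: 5 + 7 = 12
E→B→A: 4 + 9 = 13
E→A: 13
Best route has total 12.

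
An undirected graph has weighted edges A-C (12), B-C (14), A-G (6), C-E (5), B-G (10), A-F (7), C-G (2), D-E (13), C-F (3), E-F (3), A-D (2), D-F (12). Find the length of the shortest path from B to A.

Some routes from B to A:
B → G → C → A: 10 + 2 + 12 = 24
B → C → G → A: 14 + 2 + 6 = 22
B → C → F → A: 14 + 3 + 7 = 24
B → G → C → F → A: 10 + 2 + 3 + 7 = 22
B → G → A: 10 + 6 = 16
The minimum is 16.

16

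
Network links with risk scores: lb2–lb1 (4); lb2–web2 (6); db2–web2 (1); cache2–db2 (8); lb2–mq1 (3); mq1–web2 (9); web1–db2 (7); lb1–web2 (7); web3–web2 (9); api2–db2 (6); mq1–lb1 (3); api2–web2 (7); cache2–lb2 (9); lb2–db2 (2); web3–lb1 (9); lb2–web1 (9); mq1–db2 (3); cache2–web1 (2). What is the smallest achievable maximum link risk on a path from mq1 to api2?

6

A few of the mq1→api2 routes:
mq1-lb2-db2-api2: max(3, 2, 6) = 6
mq1-db2-api2: max(3, 6) = 6
mq1-lb1-lb2-web2-db2-api2: max(3, 4, 6, 1, 6) = 6
mq1-lb2-web2-db2-api2: max(3, 6, 1, 6) = 6
mq1-lb1-lb2-db2-api2: max(3, 4, 2, 6) = 6
mq1-lb2-web2-api2: max(3, 6, 7) = 7
Best route has worst link 6.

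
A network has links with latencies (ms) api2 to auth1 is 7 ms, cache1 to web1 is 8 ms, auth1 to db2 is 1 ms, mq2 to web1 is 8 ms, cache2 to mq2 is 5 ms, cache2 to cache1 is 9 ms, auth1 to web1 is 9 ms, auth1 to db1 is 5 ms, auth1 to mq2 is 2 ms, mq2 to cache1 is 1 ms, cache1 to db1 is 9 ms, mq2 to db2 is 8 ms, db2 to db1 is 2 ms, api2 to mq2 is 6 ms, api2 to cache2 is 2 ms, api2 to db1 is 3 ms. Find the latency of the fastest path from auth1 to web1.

9

Some routes from auth1 to web1:
auth1→db2→mq2→web1: 1 + 8 + 8 = 17
auth1→mq2→web1: 2 + 8 = 10
auth1→mq2→cache1→web1: 2 + 1 + 8 = 11
auth1→web1: 9
Shortest: 9 ms.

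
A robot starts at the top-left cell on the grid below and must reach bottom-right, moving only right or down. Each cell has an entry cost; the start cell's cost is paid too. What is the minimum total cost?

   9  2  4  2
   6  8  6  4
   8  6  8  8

29

Path [0,0] -> [0,1] -> [0,2] -> [0,3] -> [1,3] -> [2,3]: 9 + 2 + 4 + 2 + 4 + 8 = 29.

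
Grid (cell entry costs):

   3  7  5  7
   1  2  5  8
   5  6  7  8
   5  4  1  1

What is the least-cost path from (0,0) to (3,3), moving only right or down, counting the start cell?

Take (0,0) (1,0) (1,1) (2,1) (3,1) (3,2) (3,3) for a total of 3 + 1 + 2 + 6 + 4 + 1 + 1 = 18.

18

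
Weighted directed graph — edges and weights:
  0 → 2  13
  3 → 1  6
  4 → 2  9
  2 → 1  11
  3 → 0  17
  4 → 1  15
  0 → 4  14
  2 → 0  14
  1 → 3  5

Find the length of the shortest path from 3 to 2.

30

Candidate routes:
3 - 0 - 2: 17 + 13 = 30
3 - 0 - 4 - 2: 17 + 14 + 9 = 40
Shortest: 30.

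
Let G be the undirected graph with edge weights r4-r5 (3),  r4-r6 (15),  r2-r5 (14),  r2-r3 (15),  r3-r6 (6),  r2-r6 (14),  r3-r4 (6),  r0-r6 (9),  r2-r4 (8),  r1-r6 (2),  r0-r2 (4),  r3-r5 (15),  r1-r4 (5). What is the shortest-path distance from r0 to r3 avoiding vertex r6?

Candidate routes:
r0 → r2 → r4 → r5 → r3: 4 + 8 + 3 + 15 = 30
r0 → r2 → r5 → r4 → r3: 4 + 14 + 3 + 6 = 27
r0 → r2 → r3: 4 + 15 = 19
r0 → r2 → r5 → r3: 4 + 14 + 15 = 33
r0 → r2 → r4 → r3: 4 + 8 + 6 = 18
Shortest: 18.

18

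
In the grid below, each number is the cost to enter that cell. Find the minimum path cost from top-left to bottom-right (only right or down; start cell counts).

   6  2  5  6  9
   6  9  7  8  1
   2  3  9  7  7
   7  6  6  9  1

36

Path (0,0) (0,1) (0,2) (0,3) (1,3) (1,4) (2,4) (3,4): 6 + 2 + 5 + 6 + 8 + 1 + 7 + 1 = 36.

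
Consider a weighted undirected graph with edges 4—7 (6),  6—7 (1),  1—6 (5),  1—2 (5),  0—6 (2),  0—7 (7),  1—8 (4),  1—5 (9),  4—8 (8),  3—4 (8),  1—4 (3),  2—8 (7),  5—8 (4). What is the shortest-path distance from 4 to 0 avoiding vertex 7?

10

A few of the 4→0 routes:
4 - 1 - 6 - 0: 3 + 5 + 2 = 10
4 - 8 - 2 - 1 - 6 - 0: 8 + 7 + 5 + 5 + 2 = 27
4 - 8 - 1 - 6 - 0: 8 + 4 + 5 + 2 = 19
Best route has total 10.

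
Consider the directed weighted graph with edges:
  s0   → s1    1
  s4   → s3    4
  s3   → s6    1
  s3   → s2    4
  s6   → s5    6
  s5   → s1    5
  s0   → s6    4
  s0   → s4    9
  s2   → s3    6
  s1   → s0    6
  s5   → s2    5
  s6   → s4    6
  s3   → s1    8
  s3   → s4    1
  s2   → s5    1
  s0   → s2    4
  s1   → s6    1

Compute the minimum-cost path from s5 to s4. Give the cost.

12

Checking several routes:
s5 - s2 - s3 - s6 - s4: 5 + 6 + 1 + 6 = 18
s5 - s2 - s3 - s4: 5 + 6 + 1 = 12
s5 - s1 - s6 - s4: 5 + 1 + 6 = 12
Shortest: 12.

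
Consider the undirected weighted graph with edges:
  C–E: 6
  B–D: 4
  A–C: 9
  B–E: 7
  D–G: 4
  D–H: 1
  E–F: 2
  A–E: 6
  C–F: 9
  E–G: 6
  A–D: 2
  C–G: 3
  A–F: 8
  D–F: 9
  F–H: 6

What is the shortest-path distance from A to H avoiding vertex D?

14

Comparing a few candidate routes:
A-C-E-F-H: 9 + 6 + 2 + 6 = 23
A-E-F-H: 6 + 2 + 6 = 14
A-F-H: 8 + 6 = 14
A-C-F-H: 9 + 9 + 6 = 24
Shortest: 14.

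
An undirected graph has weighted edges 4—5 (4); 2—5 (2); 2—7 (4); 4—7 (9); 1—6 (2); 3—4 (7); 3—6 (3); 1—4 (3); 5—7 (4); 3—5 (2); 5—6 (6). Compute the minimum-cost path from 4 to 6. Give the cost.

5

Comparing a few candidate routes:
4 -> 1 -> 6: 3 + 2 = 5
4 -> 5 -> 3 -> 6: 4 + 2 + 3 = 9
4 -> 5 -> 6: 4 + 6 = 10
Best route has total 5.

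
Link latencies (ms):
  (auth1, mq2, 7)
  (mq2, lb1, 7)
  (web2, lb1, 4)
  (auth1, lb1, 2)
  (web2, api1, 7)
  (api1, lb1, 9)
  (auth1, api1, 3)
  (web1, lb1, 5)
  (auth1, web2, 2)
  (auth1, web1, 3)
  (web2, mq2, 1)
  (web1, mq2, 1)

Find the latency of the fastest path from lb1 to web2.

4

Comparing a few candidate routes:
lb1→web2: 4
lb1→auth1→web2: 2 + 2 = 4
lb1→auth1→web1→mq2→web2: 2 + 3 + 1 + 1 = 7
lb1→web1→mq2→web2: 5 + 1 + 1 = 7
lb1→auth1→mq2→web2: 2 + 7 + 1 = 10
lb1→mq2→web2: 7 + 1 = 8
Shortest: 4 ms.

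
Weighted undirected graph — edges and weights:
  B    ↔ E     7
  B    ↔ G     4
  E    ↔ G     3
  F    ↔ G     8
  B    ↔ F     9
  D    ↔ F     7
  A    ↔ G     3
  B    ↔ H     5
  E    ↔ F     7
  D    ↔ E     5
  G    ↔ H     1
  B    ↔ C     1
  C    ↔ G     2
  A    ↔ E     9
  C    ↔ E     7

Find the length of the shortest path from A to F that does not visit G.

16

Paths from A to F avoiding G:
A - E - D - F: 9 + 5 + 7 = 21
A - E - F: 9 + 7 = 16
A - E - C - B - F: 9 + 7 + 1 + 9 = 26
A - E - B - F: 9 + 7 + 9 = 25
Best route has total 16.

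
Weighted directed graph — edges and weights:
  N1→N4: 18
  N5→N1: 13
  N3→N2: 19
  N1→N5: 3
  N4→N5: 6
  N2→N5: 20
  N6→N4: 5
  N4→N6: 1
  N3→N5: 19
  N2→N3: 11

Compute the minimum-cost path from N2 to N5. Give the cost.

20

Routes from N2 to N5:
N2 - N3 - N5: 11 + 19 = 30
N2 - N5: 20
Best route has total 20.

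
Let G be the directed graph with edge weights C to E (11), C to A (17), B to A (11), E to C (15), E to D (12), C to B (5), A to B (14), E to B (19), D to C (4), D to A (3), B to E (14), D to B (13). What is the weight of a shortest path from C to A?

16

Comparing a few candidate routes:
C→E→D→A: 11 + 12 + 3 = 26
C→B→A: 5 + 11 = 16
C→A: 17
Best route has total 16.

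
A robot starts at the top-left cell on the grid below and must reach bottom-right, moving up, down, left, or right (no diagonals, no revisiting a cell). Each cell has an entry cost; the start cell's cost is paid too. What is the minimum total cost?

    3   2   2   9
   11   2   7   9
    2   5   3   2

17

Take [0,0] [0,1] [1,1] [2,1] [2,2] [2,3] for a total of 3 + 2 + 2 + 5 + 3 + 2 = 17.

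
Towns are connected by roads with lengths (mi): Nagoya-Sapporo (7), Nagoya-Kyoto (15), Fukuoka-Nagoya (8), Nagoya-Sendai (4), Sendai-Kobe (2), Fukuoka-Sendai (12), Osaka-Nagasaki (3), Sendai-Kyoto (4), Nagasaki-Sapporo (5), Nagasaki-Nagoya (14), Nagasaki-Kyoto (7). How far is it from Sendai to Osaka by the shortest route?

14

Checking several routes:
Sendai -> Nagoya -> Kyoto -> Nagasaki -> Osaka: 4 + 15 + 7 + 3 = 29
Sendai -> Nagoya -> Sapporo -> Nagasaki -> Osaka: 4 + 7 + 5 + 3 = 19
Sendai -> Nagoya -> Nagasaki -> Osaka: 4 + 14 + 3 = 21
Sendai -> Kyoto -> Nagasaki -> Osaka: 4 + 7 + 3 = 14
Sendai -> Fukuoka -> Nagoya -> Sapporo -> Nagasaki -> Osaka: 12 + 8 + 7 + 5 + 3 = 35
Sendai -> Kyoto -> Nagoya -> Sapporo -> Nagasaki -> Osaka: 4 + 15 + 7 + 5 + 3 = 34
The minimum is 14 mi.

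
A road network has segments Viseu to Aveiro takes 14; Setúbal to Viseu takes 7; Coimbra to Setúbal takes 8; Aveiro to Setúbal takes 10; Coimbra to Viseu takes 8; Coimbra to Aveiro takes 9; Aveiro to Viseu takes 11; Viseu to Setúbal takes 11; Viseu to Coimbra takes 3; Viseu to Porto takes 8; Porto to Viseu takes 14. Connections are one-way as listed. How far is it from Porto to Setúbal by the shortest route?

Routes from Porto to Setúbal:
Porto → Viseu → Aveiro → Setúbal: 14 + 14 + 10 = 38
Porto → Viseu → Setúbal: 14 + 11 = 25
Porto → Viseu → Coimbra → Aveiro → Setúbal: 14 + 3 + 9 + 10 = 36
Porto → Viseu → Coimbra → Setúbal: 14 + 3 + 8 = 25
Shortest: 25.

25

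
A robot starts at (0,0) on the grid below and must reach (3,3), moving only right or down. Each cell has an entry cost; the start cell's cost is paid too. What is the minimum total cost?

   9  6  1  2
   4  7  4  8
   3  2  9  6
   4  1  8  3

30

One optimal route is r0c0→r1c0→r2c0→r2c1→r3c1→r3c2→r3c3.
Its cost is 9 + 4 + 3 + 2 + 1 + 8 + 3 = 30.
For comparison, the top-then-right route costs 35.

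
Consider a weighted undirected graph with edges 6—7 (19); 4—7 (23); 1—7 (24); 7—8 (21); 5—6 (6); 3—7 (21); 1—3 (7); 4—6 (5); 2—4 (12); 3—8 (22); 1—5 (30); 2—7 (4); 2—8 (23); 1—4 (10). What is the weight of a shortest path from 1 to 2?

22

A few of the 1→2 routes:
1 → 7 → 2: 24 + 4 = 28
1 → 4 → 2: 10 + 12 = 22
1 → 4 → 6 → 7 → 2: 10 + 5 + 19 + 4 = 38
1 → 4 → 7 → 2: 10 + 23 + 4 = 37
1 → 3 → 7 → 2: 7 + 21 + 4 = 32
Shortest: 22.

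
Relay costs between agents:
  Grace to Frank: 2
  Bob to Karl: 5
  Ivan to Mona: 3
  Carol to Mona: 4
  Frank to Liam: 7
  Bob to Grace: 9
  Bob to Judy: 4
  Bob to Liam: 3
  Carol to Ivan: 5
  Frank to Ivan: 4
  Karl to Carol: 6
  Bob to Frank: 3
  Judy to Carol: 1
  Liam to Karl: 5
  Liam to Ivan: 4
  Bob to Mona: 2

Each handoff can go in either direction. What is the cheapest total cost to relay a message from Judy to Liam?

A few of the Judy→Liam routes:
Judy -> Bob -> Liam: 4 + 3 = 7
Judy -> Carol -> Mona -> Ivan -> Liam: 1 + 4 + 3 + 4 = 12
Judy -> Carol -> Ivan -> Liam: 1 + 5 + 4 = 10
Judy -> Carol -> Mona -> Bob -> Liam: 1 + 4 + 2 + 3 = 10
Judy -> Carol -> Karl -> Liam: 1 + 6 + 5 = 12
Shortest: 7.

7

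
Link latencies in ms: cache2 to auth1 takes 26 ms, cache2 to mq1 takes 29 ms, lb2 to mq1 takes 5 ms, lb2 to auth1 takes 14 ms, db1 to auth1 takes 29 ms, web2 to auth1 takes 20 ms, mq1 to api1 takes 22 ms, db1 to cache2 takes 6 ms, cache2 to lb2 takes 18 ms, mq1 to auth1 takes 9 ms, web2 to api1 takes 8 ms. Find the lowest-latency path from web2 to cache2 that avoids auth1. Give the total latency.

53

Routes from web2 to cache2 avoiding auth1:
web2-api1-mq1-lb2-cache2: 8 + 22 + 5 + 18 = 53
web2-api1-mq1-cache2: 8 + 22 + 29 = 59
Shortest: 53 ms.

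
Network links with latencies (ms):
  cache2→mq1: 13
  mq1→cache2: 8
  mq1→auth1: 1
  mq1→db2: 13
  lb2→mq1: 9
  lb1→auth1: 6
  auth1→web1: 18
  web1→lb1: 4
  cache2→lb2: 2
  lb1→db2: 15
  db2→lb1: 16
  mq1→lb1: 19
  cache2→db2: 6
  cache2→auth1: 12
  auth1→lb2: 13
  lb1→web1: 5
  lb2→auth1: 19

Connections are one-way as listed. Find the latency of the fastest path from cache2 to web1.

27

Comparing a few candidate routes:
cache2-lb2-mq1-auth1-web1: 2 + 9 + 1 + 18 = 30
cache2-db2-lb1-web1: 6 + 16 + 5 = 27
cache2-mq1-auth1-web1: 13 + 1 + 18 = 32
cache2-auth1-web1: 12 + 18 = 30
Best route has total 27 ms.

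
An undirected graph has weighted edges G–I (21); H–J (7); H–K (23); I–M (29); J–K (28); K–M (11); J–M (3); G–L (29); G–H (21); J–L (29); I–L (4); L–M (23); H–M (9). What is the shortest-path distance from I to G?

21

Comparing a few candidate routes:
I-L-M-H-G: 4 + 23 + 9 + 21 = 57
I-M-H-G: 29 + 9 + 21 = 59
I-L-M-J-H-G: 4 + 23 + 3 + 7 + 21 = 58
I-L-G: 4 + 29 = 33
I-G: 21
Shortest: 21.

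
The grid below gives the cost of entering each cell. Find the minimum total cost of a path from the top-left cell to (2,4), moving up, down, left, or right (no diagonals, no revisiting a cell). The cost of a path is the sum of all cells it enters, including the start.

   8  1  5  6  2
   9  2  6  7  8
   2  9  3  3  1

24

Path r0c0 -> r0c1 -> r1c1 -> r1c2 -> r2c2 -> r2c3 -> r2c4: 8 + 1 + 2 + 6 + 3 + 3 + 1 = 24.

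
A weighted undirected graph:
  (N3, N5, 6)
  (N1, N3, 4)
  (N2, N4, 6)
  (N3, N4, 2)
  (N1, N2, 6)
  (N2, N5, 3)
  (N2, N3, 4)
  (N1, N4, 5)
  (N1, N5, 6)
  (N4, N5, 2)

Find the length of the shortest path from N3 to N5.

4

Some routes from N3 to N5:
N3-N4-N5: 2 + 2 = 4
N3-N5: 6
N3-N2-N5: 4 + 3 = 7
Shortest: 4.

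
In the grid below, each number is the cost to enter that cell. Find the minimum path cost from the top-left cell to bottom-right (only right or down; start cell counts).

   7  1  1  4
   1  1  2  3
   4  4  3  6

One optimal route is r0c0→r0c1→r0c2→r1c2→r1c3→r2c3.
Its cost is 7 + 1 + 1 + 2 + 3 + 6 = 20.
For comparison, the top-then-right route costs 22.

20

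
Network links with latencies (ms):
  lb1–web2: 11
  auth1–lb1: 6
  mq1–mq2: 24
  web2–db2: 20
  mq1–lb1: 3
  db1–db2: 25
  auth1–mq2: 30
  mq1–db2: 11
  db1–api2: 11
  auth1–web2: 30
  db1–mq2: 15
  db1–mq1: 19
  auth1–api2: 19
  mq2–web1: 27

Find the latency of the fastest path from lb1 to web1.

54

Some routes from lb1 to web1:
lb1→auth1→api2→db1→mq2→web1: 6 + 19 + 11 + 15 + 27 = 78
lb1→mq1→mq2→web1: 3 + 24 + 27 = 54
lb1→mq1→db2→db1→mq2→web1: 3 + 11 + 25 + 15 + 27 = 81
lb1→mq1→db1→mq2→web1: 3 + 19 + 15 + 27 = 64
lb1→auth1→mq2→web1: 6 + 30 + 27 = 63
Shortest: 54 ms.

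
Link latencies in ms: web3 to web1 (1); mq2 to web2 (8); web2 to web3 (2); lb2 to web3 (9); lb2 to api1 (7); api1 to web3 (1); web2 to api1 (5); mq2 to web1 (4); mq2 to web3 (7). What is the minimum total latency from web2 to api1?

3

A few of the web2→api1 routes:
web2 → web3 → lb2 → api1: 2 + 9 + 7 = 18
web2 → mq2 → web1 → web3 → api1: 8 + 4 + 1 + 1 = 14
web2 → web3 → api1: 2 + 1 = 3
web2 → mq2 → web1 → web3 → lb2 → api1: 8 + 4 + 1 + 9 + 7 = 29
web2 → mq2 → web3 → api1: 8 + 7 + 1 = 16
web2 → api1: 5
Shortest: 3 ms.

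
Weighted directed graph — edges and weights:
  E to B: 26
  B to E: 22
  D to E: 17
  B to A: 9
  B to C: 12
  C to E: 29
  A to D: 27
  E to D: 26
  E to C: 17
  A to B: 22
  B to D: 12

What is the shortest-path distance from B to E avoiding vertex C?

22

Routes from B to E avoiding C:
B-D-E: 12 + 17 = 29
B-E: 22
B-A-D-E: 9 + 27 + 17 = 53
Shortest: 22.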